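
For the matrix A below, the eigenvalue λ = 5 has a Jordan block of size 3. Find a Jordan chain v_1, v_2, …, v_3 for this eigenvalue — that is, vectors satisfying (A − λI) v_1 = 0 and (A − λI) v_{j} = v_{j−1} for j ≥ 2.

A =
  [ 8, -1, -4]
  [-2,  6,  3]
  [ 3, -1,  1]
A Jordan chain for λ = 5 of length 3:
v_1 = (-1, 1, -1)ᵀ
v_2 = (3, -2, 3)ᵀ
v_3 = (1, 0, 0)ᵀ

Let N = A − (5)·I. We want v_3 with N^3 v_3 = 0 but N^2 v_3 ≠ 0; then v_{j-1} := N · v_j for j = 3, …, 2.

Pick v_3 = (1, 0, 0)ᵀ.
Then v_2 = N · v_3 = (3, -2, 3)ᵀ.
Then v_1 = N · v_2 = (-1, 1, -1)ᵀ.

Sanity check: (A − (5)·I) v_1 = (0, 0, 0)ᵀ = 0. ✓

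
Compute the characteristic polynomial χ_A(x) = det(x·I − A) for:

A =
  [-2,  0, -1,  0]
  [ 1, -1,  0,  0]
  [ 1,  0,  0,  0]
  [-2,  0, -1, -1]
x^4 + 4*x^3 + 6*x^2 + 4*x + 1

Expanding det(x·I − A) (e.g. by cofactor expansion or by noting that A is similar to its Jordan form J, which has the same characteristic polynomial as A) gives
  χ_A(x) = x^4 + 4*x^3 + 6*x^2 + 4*x + 1
which factors as (x + 1)^4. The eigenvalues (with algebraic multiplicities) are λ = -1 with multiplicity 4.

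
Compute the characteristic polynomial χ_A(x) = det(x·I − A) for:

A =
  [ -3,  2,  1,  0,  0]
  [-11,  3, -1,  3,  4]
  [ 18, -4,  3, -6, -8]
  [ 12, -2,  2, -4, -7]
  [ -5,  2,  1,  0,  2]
x^5 - x^4 - 5*x^3 + x^2 + 8*x + 4

Expanding det(x·I − A) (e.g. by cofactor expansion or by noting that A is similar to its Jordan form J, which has the same characteristic polynomial as A) gives
  χ_A(x) = x^5 - x^4 - 5*x^3 + x^2 + 8*x + 4
which factors as (x - 2)^2*(x + 1)^3. The eigenvalues (with algebraic multiplicities) are λ = -1 with multiplicity 3, λ = 2 with multiplicity 2.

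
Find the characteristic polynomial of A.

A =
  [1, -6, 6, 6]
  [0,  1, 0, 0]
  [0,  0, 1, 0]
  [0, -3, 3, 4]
x^4 - 7*x^3 + 15*x^2 - 13*x + 4

Expanding det(x·I − A) (e.g. by cofactor expansion or by noting that A is similar to its Jordan form J, which has the same characteristic polynomial as A) gives
  χ_A(x) = x^4 - 7*x^3 + 15*x^2 - 13*x + 4
which factors as (x - 4)*(x - 1)^3. The eigenvalues (with algebraic multiplicities) are λ = 1 with multiplicity 3, λ = 4 with multiplicity 1.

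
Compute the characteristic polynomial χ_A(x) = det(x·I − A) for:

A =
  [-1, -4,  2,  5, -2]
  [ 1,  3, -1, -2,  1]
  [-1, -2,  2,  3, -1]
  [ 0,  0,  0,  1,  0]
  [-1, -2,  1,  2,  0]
x^5 - 5*x^4 + 10*x^3 - 10*x^2 + 5*x - 1

Expanding det(x·I − A) (e.g. by cofactor expansion or by noting that A is similar to its Jordan form J, which has the same characteristic polynomial as A) gives
  χ_A(x) = x^5 - 5*x^4 + 10*x^3 - 10*x^2 + 5*x - 1
which factors as (x - 1)^5. The eigenvalues (with algebraic multiplicities) are λ = 1 with multiplicity 5.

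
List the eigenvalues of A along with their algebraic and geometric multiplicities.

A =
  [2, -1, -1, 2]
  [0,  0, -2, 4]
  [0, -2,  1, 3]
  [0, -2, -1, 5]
λ = 2: alg = 4, geom = 2

Step 1 — factor the characteristic polynomial to read off the algebraic multiplicities:
  χ_A(x) = (x - 2)^4

Step 2 — compute geometric multiplicities via the rank-nullity identity g(λ) = n − rank(A − λI):
  rank(A − (2)·I) = 2, so dim ker(A − (2)·I) = n − 2 = 2

Summary:
  λ = 2: algebraic multiplicity = 4, geometric multiplicity = 2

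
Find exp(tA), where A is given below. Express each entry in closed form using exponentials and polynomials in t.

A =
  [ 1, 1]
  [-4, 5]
e^{tA} =
  [-2*t*exp(3*t) + exp(3*t), t*exp(3*t)]
  [-4*t*exp(3*t), 2*t*exp(3*t) + exp(3*t)]

Strategy: write A = P · J · P⁻¹ where J is a Jordan canonical form, so e^{tA} = P · e^{tJ} · P⁻¹, and e^{tJ} can be computed block-by-block.

A has Jordan form
J =
  [3, 1]
  [0, 3]
(up to reordering of blocks).

Per-block formulas:
  For a 2×2 Jordan block J_2(3): exp(t · J_2(3)) = e^(3t)·(I + t·N), where N is the 2×2 nilpotent shift.

After assembling e^{tJ} and conjugating by P, we get:

e^{tA} =
  [-2*t*exp(3*t) + exp(3*t), t*exp(3*t)]
  [-4*t*exp(3*t), 2*t*exp(3*t) + exp(3*t)]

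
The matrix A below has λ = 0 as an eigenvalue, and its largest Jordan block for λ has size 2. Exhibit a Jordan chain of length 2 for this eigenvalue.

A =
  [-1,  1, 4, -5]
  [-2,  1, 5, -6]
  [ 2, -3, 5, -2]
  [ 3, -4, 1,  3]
A Jordan chain for λ = 0 of length 2:
v_1 = (0, -1, -1, -1)ᵀ
v_2 = (1, 1, 0, 0)ᵀ

Let N = A − (0)·I. We want v_2 with N^2 v_2 = 0 but N^1 v_2 ≠ 0; then v_{j-1} := N · v_j for j = 2, …, 2.

Pick v_2 = (1, 1, 0, 0)ᵀ.
Then v_1 = N · v_2 = (0, -1, -1, -1)ᵀ.

Sanity check: (A − (0)·I) v_1 = (0, 0, 0, 0)ᵀ = 0. ✓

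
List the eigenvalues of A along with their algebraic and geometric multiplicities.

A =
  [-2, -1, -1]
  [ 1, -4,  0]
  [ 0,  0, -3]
λ = -3: alg = 3, geom = 1

Step 1 — factor the characteristic polynomial to read off the algebraic multiplicities:
  χ_A(x) = (x + 3)^3

Step 2 — compute geometric multiplicities via the rank-nullity identity g(λ) = n − rank(A − λI):
  rank(A − (-3)·I) = 2, so dim ker(A − (-3)·I) = n − 2 = 1

Summary:
  λ = -3: algebraic multiplicity = 3, geometric multiplicity = 1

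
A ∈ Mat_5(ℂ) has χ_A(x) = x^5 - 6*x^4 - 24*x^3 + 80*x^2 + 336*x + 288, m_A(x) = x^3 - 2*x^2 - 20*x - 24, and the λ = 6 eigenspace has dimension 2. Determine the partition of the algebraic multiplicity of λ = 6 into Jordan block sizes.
Block sizes for λ = 6: [1, 1]

Step 1 — from the characteristic polynomial, algebraic multiplicity of λ = 6 is 2. From dim ker(A − (6)·I) = 2, there are exactly 2 Jordan blocks for λ = 6.
Step 2 — from the minimal polynomial, the factor (x − 6) tells us the largest block for λ = 6 has size 1.
Step 3 — with total size 2, 2 blocks, and largest block 1, the block sizes (in nonincreasing order) are [1, 1].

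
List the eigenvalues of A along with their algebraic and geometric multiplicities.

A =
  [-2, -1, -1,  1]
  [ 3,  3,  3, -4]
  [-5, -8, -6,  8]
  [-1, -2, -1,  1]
λ = -1: alg = 4, geom = 2

Step 1 — factor the characteristic polynomial to read off the algebraic multiplicities:
  χ_A(x) = (x + 1)^4

Step 2 — compute geometric multiplicities via the rank-nullity identity g(λ) = n − rank(A − λI):
  rank(A − (-1)·I) = 2, so dim ker(A − (-1)·I) = n − 2 = 2

Summary:
  λ = -1: algebraic multiplicity = 4, geometric multiplicity = 2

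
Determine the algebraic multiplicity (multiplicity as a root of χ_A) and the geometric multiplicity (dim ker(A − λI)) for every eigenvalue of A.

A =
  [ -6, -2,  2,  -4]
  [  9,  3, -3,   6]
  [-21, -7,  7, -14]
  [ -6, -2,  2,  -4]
λ = 0: alg = 4, geom = 3

Step 1 — factor the characteristic polynomial to read off the algebraic multiplicities:
  χ_A(x) = x^4

Step 2 — compute geometric multiplicities via the rank-nullity identity g(λ) = n − rank(A − λI):
  rank(A − (0)·I) = 1, so dim ker(A − (0)·I) = n − 1 = 3

Summary:
  λ = 0: algebraic multiplicity = 4, geometric multiplicity = 3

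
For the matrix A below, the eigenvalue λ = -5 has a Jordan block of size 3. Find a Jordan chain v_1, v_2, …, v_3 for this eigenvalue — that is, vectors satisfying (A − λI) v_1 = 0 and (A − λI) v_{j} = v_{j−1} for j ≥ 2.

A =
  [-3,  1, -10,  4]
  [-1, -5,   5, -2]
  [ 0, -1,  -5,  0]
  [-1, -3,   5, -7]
A Jordan chain for λ = -5 of length 3:
v_1 = (-1, 0, 1, 3)ᵀ
v_2 = (2, -1, 0, -1)ᵀ
v_3 = (1, 0, 0, 0)ᵀ

Let N = A − (-5)·I. We want v_3 with N^3 v_3 = 0 but N^2 v_3 ≠ 0; then v_{j-1} := N · v_j for j = 3, …, 2.

Pick v_3 = (1, 0, 0, 0)ᵀ.
Then v_2 = N · v_3 = (2, -1, 0, -1)ᵀ.
Then v_1 = N · v_2 = (-1, 0, 1, 3)ᵀ.

Sanity check: (A − (-5)·I) v_1 = (0, 0, 0, 0)ᵀ = 0. ✓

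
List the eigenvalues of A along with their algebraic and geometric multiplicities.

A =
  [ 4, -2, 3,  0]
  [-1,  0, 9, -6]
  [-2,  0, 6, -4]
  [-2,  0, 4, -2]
λ = 2: alg = 4, geom = 2

Step 1 — factor the characteristic polynomial to read off the algebraic multiplicities:
  χ_A(x) = (x - 2)^4

Step 2 — compute geometric multiplicities via the rank-nullity identity g(λ) = n − rank(A − λI):
  rank(A − (2)·I) = 2, so dim ker(A − (2)·I) = n − 2 = 2

Summary:
  λ = 2: algebraic multiplicity = 4, geometric multiplicity = 2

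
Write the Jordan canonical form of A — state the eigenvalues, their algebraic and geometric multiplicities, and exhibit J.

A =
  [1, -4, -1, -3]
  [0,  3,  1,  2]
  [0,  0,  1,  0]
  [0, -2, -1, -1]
J_3(1) ⊕ J_1(1)

The characteristic polynomial is
  det(x·I − A) = x^4 - 4*x^3 + 6*x^2 - 4*x + 1 = (x - 1)^4

Eigenvalues and multiplicities (the geometric multiplicity of λ is n − rank(A − λI), which equals the number of Jordan blocks for λ):
  λ = 1: algebraic multiplicity = 4, geometric multiplicity = 2

Determining the block sizes for each eigenvalue:
  λ = 1: with am = 4 and gm = 2, the partition is not yet determined (e.g. several partitions of 4 into 2 parts exist). Let N = A − (1)·I. Computing rank(N^1) = 2, rank(N^2) = 1, rank(N^3) = 0; the number of blocks of size ≥ j is rank(N^{j−1}) − rank(N^j), giving [2, 1, 1]. So we have 1 block(s) of size 3, 1 block(s) of size 1 → block sizes [3, 1]

Assembling the blocks gives a Jordan form
J =
  [1, 1, 0, 0]
  [0, 1, 1, 0]
  [0, 0, 1, 0]
  [0, 0, 0, 1]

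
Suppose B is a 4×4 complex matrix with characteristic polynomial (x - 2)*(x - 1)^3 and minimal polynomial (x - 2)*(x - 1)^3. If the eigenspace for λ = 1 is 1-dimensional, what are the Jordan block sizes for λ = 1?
Block sizes for λ = 1: [3]

Step 1 — from the characteristic polynomial, algebraic multiplicity of λ = 1 is 3. From dim ker(B − (1)·I) = 1, there are exactly 1 Jordan blocks for λ = 1.
Step 2 — from the minimal polynomial, the factor (x − 1)^3 tells us the largest block for λ = 1 has size 3.
Step 3 — with total size 3, 1 blocks, and largest block 3, the block sizes (in nonincreasing order) are [3].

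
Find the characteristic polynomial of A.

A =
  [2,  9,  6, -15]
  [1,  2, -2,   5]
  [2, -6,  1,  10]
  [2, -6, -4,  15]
x^4 - 20*x^3 + 150*x^2 - 500*x + 625

Expanding det(x·I − A) (e.g. by cofactor expansion or by noting that A is similar to its Jordan form J, which has the same characteristic polynomial as A) gives
  χ_A(x) = x^4 - 20*x^3 + 150*x^2 - 500*x + 625
which factors as (x - 5)^4. The eigenvalues (with algebraic multiplicities) are λ = 5 with multiplicity 4.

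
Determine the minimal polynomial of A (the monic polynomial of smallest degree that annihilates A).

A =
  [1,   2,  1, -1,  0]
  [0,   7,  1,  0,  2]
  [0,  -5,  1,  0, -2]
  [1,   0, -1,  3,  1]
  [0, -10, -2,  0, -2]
x^3 - 6*x^2 + 12*x - 8

The characteristic polynomial is χ_A(x) = (x - 2)^5, so the eigenvalues are known. The minimal polynomial is
  m_A(x) = Π_λ (x − λ)^{k_λ}
where k_λ is the size of the *largest* Jordan block for λ (equivalently, the smallest k with (A − λI)^k v = 0 for every generalised eigenvector v of λ).

  λ = 2: largest Jordan block has size 3, contributing (x − 2)^3

So m_A(x) = (x - 2)^3 = x^3 - 6*x^2 + 12*x - 8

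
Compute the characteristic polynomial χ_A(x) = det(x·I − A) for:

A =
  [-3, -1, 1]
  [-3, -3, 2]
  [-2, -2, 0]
x^3 + 6*x^2 + 12*x + 8

Expanding det(x·I − A) (e.g. by cofactor expansion or by noting that A is similar to its Jordan form J, which has the same characteristic polynomial as A) gives
  χ_A(x) = x^3 + 6*x^2 + 12*x + 8
which factors as (x + 2)^3. The eigenvalues (with algebraic multiplicities) are λ = -2 with multiplicity 3.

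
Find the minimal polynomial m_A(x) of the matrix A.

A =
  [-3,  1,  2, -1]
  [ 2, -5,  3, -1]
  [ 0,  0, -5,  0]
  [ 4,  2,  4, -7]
x^3 + 15*x^2 + 75*x + 125

The characteristic polynomial is χ_A(x) = (x + 5)^4, so the eigenvalues are known. The minimal polynomial is
  m_A(x) = Π_λ (x − λ)^{k_λ}
where k_λ is the size of the *largest* Jordan block for λ (equivalently, the smallest k with (A − λI)^k v = 0 for every generalised eigenvector v of λ).

  λ = -5: largest Jordan block has size 3, contributing (x + 5)^3

So m_A(x) = (x + 5)^3 = x^3 + 15*x^2 + 75*x + 125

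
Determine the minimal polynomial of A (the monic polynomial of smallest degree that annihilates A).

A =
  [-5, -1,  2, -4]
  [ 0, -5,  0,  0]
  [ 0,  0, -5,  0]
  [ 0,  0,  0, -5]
x^2 + 10*x + 25

The characteristic polynomial is χ_A(x) = (x + 5)^4, so the eigenvalues are known. The minimal polynomial is
  m_A(x) = Π_λ (x − λ)^{k_λ}
where k_λ is the size of the *largest* Jordan block for λ (equivalently, the smallest k with (A − λI)^k v = 0 for every generalised eigenvector v of λ).

  λ = -5: largest Jordan block has size 2, contributing (x + 5)^2

So m_A(x) = (x + 5)^2 = x^2 + 10*x + 25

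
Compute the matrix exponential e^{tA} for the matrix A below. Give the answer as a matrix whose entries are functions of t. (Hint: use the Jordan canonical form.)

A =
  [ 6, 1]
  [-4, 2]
e^{tA} =
  [2*t*exp(4*t) + exp(4*t), t*exp(4*t)]
  [-4*t*exp(4*t), -2*t*exp(4*t) + exp(4*t)]

Strategy: write A = P · J · P⁻¹ where J is a Jordan canonical form, so e^{tA} = P · e^{tJ} · P⁻¹, and e^{tJ} can be computed block-by-block.

A has Jordan form
J =
  [4, 1]
  [0, 4]
(up to reordering of blocks).

Per-block formulas:
  For a 2×2 Jordan block J_2(4): exp(t · J_2(4)) = e^(4t)·(I + t·N), where N is the 2×2 nilpotent shift.

After assembling e^{tJ} and conjugating by P, we get:

e^{tA} =
  [2*t*exp(4*t) + exp(4*t), t*exp(4*t)]
  [-4*t*exp(4*t), -2*t*exp(4*t) + exp(4*t)]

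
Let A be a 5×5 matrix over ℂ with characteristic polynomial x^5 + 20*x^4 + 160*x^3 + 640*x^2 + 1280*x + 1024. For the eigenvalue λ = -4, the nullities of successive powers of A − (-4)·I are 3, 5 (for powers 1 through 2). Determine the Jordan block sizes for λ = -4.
Block sizes for λ = -4: [2, 2, 1]

From the dimensions of kernels of powers, the number of Jordan blocks of size at least j is d_j − d_{j−1} where d_j = dim ker(N^j) (with d_0 = 0). Computing the differences gives [3, 2].
The number of blocks of size exactly k is (#blocks of size ≥ k) − (#blocks of size ≥ k + 1), so the partition is: 1 block(s) of size 1, 2 block(s) of size 2.
In nonincreasing order the block sizes are [2, 2, 1].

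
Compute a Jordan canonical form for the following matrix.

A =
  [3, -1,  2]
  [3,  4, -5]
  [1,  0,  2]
J_3(3)

The characteristic polynomial is
  det(x·I − A) = x^3 - 9*x^2 + 27*x - 27 = (x - 3)^3

Eigenvalues and multiplicities (the geometric multiplicity of λ is n − rank(A − λI), which equals the number of Jordan blocks for λ):
  λ = 3: algebraic multiplicity = 3, geometric multiplicity = 1

Determining the block sizes for each eigenvalue:
  λ = 3: one block (gm = 1), so the single block has size am = 3 → block sizes [3]

Assembling the blocks gives a Jordan form
J =
  [3, 1, 0]
  [0, 3, 1]
  [0, 0, 3]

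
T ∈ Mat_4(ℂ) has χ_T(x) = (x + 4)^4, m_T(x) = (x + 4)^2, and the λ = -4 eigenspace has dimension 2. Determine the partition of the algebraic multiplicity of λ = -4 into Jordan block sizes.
Block sizes for λ = -4: [2, 2]

Step 1 — from the characteristic polynomial, algebraic multiplicity of λ = -4 is 4. From dim ker(T − (-4)·I) = 2, there are exactly 2 Jordan blocks for λ = -4.
Step 2 — from the minimal polynomial, the factor (x + 4)^2 tells us the largest block for λ = -4 has size 2.
Step 3 — with total size 4, 2 blocks, and largest block 2, the block sizes (in nonincreasing order) are [2, 2].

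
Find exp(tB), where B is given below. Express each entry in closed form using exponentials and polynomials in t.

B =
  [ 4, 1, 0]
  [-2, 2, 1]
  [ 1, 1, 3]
e^{tB} =
  [-t^2*exp(3*t)/2 + t*exp(3*t) + exp(3*t), t*exp(3*t), t^2*exp(3*t)/2]
  [t^2*exp(3*t)/2 - 2*t*exp(3*t), -t*exp(3*t) + exp(3*t), -t^2*exp(3*t)/2 + t*exp(3*t)]
  [-t^2*exp(3*t)/2 + t*exp(3*t), t*exp(3*t), t^2*exp(3*t)/2 + exp(3*t)]

Strategy: write B = P · J · P⁻¹ where J is a Jordan canonical form, so e^{tB} = P · e^{tJ} · P⁻¹, and e^{tJ} can be computed block-by-block.

B has Jordan form
J =
  [3, 1, 0]
  [0, 3, 1]
  [0, 0, 3]
(up to reordering of blocks).

Per-block formulas:
  For a 3×3 Jordan block J_3(3): exp(t · J_3(3)) = e^(3t)·(I + t·N + (t^2/2)·N^2), where N is the 3×3 nilpotent shift.

After assembling e^{tJ} and conjugating by P, we get:

e^{tB} =
  [-t^2*exp(3*t)/2 + t*exp(3*t) + exp(3*t), t*exp(3*t), t^2*exp(3*t)/2]
  [t^2*exp(3*t)/2 - 2*t*exp(3*t), -t*exp(3*t) + exp(3*t), -t^2*exp(3*t)/2 + t*exp(3*t)]
  [-t^2*exp(3*t)/2 + t*exp(3*t), t*exp(3*t), t^2*exp(3*t)/2 + exp(3*t)]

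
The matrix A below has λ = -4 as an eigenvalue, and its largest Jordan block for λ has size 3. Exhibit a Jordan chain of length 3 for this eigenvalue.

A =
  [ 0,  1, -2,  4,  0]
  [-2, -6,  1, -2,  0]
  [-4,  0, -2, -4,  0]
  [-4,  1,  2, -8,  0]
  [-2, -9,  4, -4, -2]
A Jordan chain for λ = -4 of length 3:
v_1 = (18, 0, -24, -30, 6)ᵀ
v_2 = (9, -6, -8, -7, -13)ᵀ
v_3 = (2, 1, 0, 0, 0)ᵀ

Let N = A − (-4)·I. We want v_3 with N^3 v_3 = 0 but N^2 v_3 ≠ 0; then v_{j-1} := N · v_j for j = 3, …, 2.

Pick v_3 = (2, 1, 0, 0, 0)ᵀ.
Then v_2 = N · v_3 = (9, -6, -8, -7, -13)ᵀ.
Then v_1 = N · v_2 = (18, 0, -24, -30, 6)ᵀ.

Sanity check: (A − (-4)·I) v_1 = (0, 0, 0, 0, 0)ᵀ = 0. ✓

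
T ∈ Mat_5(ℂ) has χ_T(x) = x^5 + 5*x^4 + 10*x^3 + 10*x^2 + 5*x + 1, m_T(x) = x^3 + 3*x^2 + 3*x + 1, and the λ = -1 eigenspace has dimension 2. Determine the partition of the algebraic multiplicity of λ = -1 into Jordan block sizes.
Block sizes for λ = -1: [3, 2]

Step 1 — from the characteristic polynomial, algebraic multiplicity of λ = -1 is 5. From dim ker(T − (-1)·I) = 2, there are exactly 2 Jordan blocks for λ = -1.
Step 2 — from the minimal polynomial, the factor (x + 1)^3 tells us the largest block for λ = -1 has size 3.
Step 3 — with total size 5, 2 blocks, and largest block 3, the block sizes (in nonincreasing order) are [3, 2].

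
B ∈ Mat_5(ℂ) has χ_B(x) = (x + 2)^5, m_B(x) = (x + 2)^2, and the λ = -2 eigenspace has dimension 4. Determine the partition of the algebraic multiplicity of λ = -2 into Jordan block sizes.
Block sizes for λ = -2: [2, 1, 1, 1]

Step 1 — from the characteristic polynomial, algebraic multiplicity of λ = -2 is 5. From dim ker(B − (-2)·I) = 4, there are exactly 4 Jordan blocks for λ = -2.
Step 2 — from the minimal polynomial, the factor (x + 2)^2 tells us the largest block for λ = -2 has size 2.
Step 3 — with total size 5, 4 blocks, and largest block 2, the block sizes (in nonincreasing order) are [2, 1, 1, 1].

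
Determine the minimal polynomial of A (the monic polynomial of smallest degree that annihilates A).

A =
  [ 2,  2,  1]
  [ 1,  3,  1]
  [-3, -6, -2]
x^2 - 2*x + 1

The characteristic polynomial is χ_A(x) = (x - 1)^3, so the eigenvalues are known. The minimal polynomial is
  m_A(x) = Π_λ (x − λ)^{k_λ}
where k_λ is the size of the *largest* Jordan block for λ (equivalently, the smallest k with (A − λI)^k v = 0 for every generalised eigenvector v of λ).

  λ = 1: largest Jordan block has size 2, contributing (x − 1)^2

So m_A(x) = (x - 1)^2 = x^2 - 2*x + 1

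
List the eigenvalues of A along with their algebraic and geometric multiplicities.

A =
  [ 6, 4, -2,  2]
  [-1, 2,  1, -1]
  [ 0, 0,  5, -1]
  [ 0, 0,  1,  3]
λ = 4: alg = 4, geom = 2

Step 1 — factor the characteristic polynomial to read off the algebraic multiplicities:
  χ_A(x) = (x - 4)^4

Step 2 — compute geometric multiplicities via the rank-nullity identity g(λ) = n − rank(A − λI):
  rank(A − (4)·I) = 2, so dim ker(A − (4)·I) = n − 2 = 2

Summary:
  λ = 4: algebraic multiplicity = 4, geometric multiplicity = 2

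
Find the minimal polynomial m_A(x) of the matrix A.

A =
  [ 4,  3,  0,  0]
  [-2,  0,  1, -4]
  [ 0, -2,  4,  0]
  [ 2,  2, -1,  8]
x^3 - 12*x^2 + 48*x - 64

The characteristic polynomial is χ_A(x) = (x - 4)^4, so the eigenvalues are known. The minimal polynomial is
  m_A(x) = Π_λ (x − λ)^{k_λ}
where k_λ is the size of the *largest* Jordan block for λ (equivalently, the smallest k with (A − λI)^k v = 0 for every generalised eigenvector v of λ).

  λ = 4: largest Jordan block has size 3, contributing (x − 4)^3

So m_A(x) = (x - 4)^3 = x^3 - 12*x^2 + 48*x - 64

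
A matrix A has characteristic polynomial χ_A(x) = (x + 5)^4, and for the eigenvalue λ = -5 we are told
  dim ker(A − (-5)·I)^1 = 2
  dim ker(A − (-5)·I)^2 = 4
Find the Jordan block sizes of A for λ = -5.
Block sizes for λ = -5: [2, 2]

From the dimensions of kernels of powers, the number of Jordan blocks of size at least j is d_j − d_{j−1} where d_j = dim ker(N^j) (with d_0 = 0). Computing the differences gives [2, 2].
The number of blocks of size exactly k is (#blocks of size ≥ k) − (#blocks of size ≥ k + 1), so the partition is: 2 block(s) of size 2.
In nonincreasing order the block sizes are [2, 2].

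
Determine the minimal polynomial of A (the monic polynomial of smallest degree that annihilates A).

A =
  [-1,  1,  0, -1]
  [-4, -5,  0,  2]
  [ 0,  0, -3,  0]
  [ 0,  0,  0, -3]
x^2 + 6*x + 9

The characteristic polynomial is χ_A(x) = (x + 3)^4, so the eigenvalues are known. The minimal polynomial is
  m_A(x) = Π_λ (x − λ)^{k_λ}
where k_λ is the size of the *largest* Jordan block for λ (equivalently, the smallest k with (A − λI)^k v = 0 for every generalised eigenvector v of λ).

  λ = -3: largest Jordan block has size 2, contributing (x + 3)^2

So m_A(x) = (x + 3)^2 = x^2 + 6*x + 9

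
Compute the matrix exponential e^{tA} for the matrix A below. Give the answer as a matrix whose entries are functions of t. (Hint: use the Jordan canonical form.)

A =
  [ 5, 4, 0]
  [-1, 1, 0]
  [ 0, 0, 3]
e^{tA} =
  [2*t*exp(3*t) + exp(3*t), 4*t*exp(3*t), 0]
  [-t*exp(3*t), -2*t*exp(3*t) + exp(3*t), 0]
  [0, 0, exp(3*t)]

Strategy: write A = P · J · P⁻¹ where J is a Jordan canonical form, so e^{tA} = P · e^{tJ} · P⁻¹, and e^{tJ} can be computed block-by-block.

A has Jordan form
J =
  [3, 1, 0]
  [0, 3, 0]
  [0, 0, 3]
(up to reordering of blocks).

Per-block formulas:
  For a 1×1 block at λ = 3: exp(t · [3]) = [e^(3t)].
  For a 2×2 Jordan block J_2(3): exp(t · J_2(3)) = e^(3t)·(I + t·N), where N is the 2×2 nilpotent shift.

After assembling e^{tJ} and conjugating by P, we get:

e^{tA} =
  [2*t*exp(3*t) + exp(3*t), 4*t*exp(3*t), 0]
  [-t*exp(3*t), -2*t*exp(3*t) + exp(3*t), 0]
  [0, 0, exp(3*t)]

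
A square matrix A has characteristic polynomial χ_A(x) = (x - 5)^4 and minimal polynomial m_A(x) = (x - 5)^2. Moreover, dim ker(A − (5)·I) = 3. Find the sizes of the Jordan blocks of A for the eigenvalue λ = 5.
Block sizes for λ = 5: [2, 1, 1]

Step 1 — from the characteristic polynomial, algebraic multiplicity of λ = 5 is 4. From dim ker(A − (5)·I) = 3, there are exactly 3 Jordan blocks for λ = 5.
Step 2 — from the minimal polynomial, the factor (x − 5)^2 tells us the largest block for λ = 5 has size 2.
Step 3 — with total size 4, 3 blocks, and largest block 2, the block sizes (in nonincreasing order) are [2, 1, 1].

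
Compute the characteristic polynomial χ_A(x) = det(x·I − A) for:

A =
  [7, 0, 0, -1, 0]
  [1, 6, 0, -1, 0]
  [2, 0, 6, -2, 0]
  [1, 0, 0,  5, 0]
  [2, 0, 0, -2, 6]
x^5 - 30*x^4 + 360*x^3 - 2160*x^2 + 6480*x - 7776

Expanding det(x·I − A) (e.g. by cofactor expansion or by noting that A is similar to its Jordan form J, which has the same characteristic polynomial as A) gives
  χ_A(x) = x^5 - 30*x^4 + 360*x^3 - 2160*x^2 + 6480*x - 7776
which factors as (x - 6)^5. The eigenvalues (with algebraic multiplicities) are λ = 6 with multiplicity 5.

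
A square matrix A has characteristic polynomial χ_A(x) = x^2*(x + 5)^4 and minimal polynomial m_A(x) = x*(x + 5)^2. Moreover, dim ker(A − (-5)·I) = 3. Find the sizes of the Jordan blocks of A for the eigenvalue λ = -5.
Block sizes for λ = -5: [2, 1, 1]

Step 1 — from the characteristic polynomial, algebraic multiplicity of λ = -5 is 4. From dim ker(A − (-5)·I) = 3, there are exactly 3 Jordan blocks for λ = -5.
Step 2 — from the minimal polynomial, the factor (x + 5)^2 tells us the largest block for λ = -5 has size 2.
Step 3 — with total size 4, 3 blocks, and largest block 2, the block sizes (in nonincreasing order) are [2, 1, 1].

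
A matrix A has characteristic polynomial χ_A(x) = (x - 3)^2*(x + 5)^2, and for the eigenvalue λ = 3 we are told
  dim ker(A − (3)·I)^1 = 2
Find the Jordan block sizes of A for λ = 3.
Block sizes for λ = 3: [1, 1]

From the dimensions of kernels of powers, the number of Jordan blocks of size at least j is d_j − d_{j−1} where d_j = dim ker(N^j) (with d_0 = 0). Computing the differences gives [2].
The number of blocks of size exactly k is (#blocks of size ≥ k) − (#blocks of size ≥ k + 1), so the partition is: 2 block(s) of size 1.
In nonincreasing order the block sizes are [1, 1].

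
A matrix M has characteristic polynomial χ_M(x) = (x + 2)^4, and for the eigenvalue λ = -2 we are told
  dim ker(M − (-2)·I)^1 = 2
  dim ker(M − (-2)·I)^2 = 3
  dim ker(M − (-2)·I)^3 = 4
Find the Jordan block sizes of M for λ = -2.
Block sizes for λ = -2: [3, 1]

From the dimensions of kernels of powers, the number of Jordan blocks of size at least j is d_j − d_{j−1} where d_j = dim ker(N^j) (with d_0 = 0). Computing the differences gives [2, 1, 1].
The number of blocks of size exactly k is (#blocks of size ≥ k) − (#blocks of size ≥ k + 1), so the partition is: 1 block(s) of size 1, 1 block(s) of size 3.
In nonincreasing order the block sizes are [3, 1].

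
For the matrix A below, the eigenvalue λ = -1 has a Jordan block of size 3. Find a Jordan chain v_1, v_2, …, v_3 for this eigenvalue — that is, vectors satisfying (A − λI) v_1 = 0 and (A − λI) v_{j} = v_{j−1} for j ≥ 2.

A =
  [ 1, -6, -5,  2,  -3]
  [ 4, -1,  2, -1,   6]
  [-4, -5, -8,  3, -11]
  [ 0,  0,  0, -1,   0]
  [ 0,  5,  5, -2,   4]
A Jordan chain for λ = -1 of length 3:
v_1 = (-2, -4, 4, 0, 0)ᵀ
v_2 = (-6, 0, -5, 0, 5)ᵀ
v_3 = (0, 1, 0, 0, 0)ᵀ

Let N = A − (-1)·I. We want v_3 with N^3 v_3 = 0 but N^2 v_3 ≠ 0; then v_{j-1} := N · v_j for j = 3, …, 2.

Pick v_3 = (0, 1, 0, 0, 0)ᵀ.
Then v_2 = N · v_3 = (-6, 0, -5, 0, 5)ᵀ.
Then v_1 = N · v_2 = (-2, -4, 4, 0, 0)ᵀ.

Sanity check: (A − (-1)·I) v_1 = (0, 0, 0, 0, 0)ᵀ = 0. ✓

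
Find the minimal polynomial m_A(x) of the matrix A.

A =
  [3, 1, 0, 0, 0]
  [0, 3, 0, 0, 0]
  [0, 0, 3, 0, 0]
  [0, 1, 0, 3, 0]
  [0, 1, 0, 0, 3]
x^2 - 6*x + 9

The characteristic polynomial is χ_A(x) = (x - 3)^5, so the eigenvalues are known. The minimal polynomial is
  m_A(x) = Π_λ (x − λ)^{k_λ}
where k_λ is the size of the *largest* Jordan block for λ (equivalently, the smallest k with (A − λI)^k v = 0 for every generalised eigenvector v of λ).

  λ = 3: largest Jordan block has size 2, contributing (x − 3)^2

So m_A(x) = (x - 3)^2 = x^2 - 6*x + 9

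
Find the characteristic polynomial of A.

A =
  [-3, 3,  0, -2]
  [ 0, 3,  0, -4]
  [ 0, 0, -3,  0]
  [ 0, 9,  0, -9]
x^4 + 12*x^3 + 54*x^2 + 108*x + 81

Expanding det(x·I − A) (e.g. by cofactor expansion or by noting that A is similar to its Jordan form J, which has the same characteristic polynomial as A) gives
  χ_A(x) = x^4 + 12*x^3 + 54*x^2 + 108*x + 81
which factors as (x + 3)^4. The eigenvalues (with algebraic multiplicities) are λ = -3 with multiplicity 4.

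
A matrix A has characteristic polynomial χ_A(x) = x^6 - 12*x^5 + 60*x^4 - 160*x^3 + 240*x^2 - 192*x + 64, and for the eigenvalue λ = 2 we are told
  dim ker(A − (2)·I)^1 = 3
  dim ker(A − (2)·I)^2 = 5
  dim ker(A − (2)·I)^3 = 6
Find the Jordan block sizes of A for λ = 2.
Block sizes for λ = 2: [3, 2, 1]

From the dimensions of kernels of powers, the number of Jordan blocks of size at least j is d_j − d_{j−1} where d_j = dim ker(N^j) (with d_0 = 0). Computing the differences gives [3, 2, 1].
The number of blocks of size exactly k is (#blocks of size ≥ k) − (#blocks of size ≥ k + 1), so the partition is: 1 block(s) of size 1, 1 block(s) of size 2, 1 block(s) of size 3.
In nonincreasing order the block sizes are [3, 2, 1].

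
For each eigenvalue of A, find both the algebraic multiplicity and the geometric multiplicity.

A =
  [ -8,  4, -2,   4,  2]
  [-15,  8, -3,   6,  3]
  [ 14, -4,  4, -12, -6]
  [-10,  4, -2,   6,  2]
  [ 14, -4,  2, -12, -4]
λ = -2: alg = 1, geom = 1; λ = 2: alg = 4, geom = 3

Step 1 — factor the characteristic polynomial to read off the algebraic multiplicities:
  χ_A(x) = (x - 2)^4*(x + 2)

Step 2 — compute geometric multiplicities via the rank-nullity identity g(λ) = n − rank(A − λI):
  rank(A − (-2)·I) = 4, so dim ker(A − (-2)·I) = n − 4 = 1
  rank(A − (2)·I) = 2, so dim ker(A − (2)·I) = n − 2 = 3

Summary:
  λ = -2: algebraic multiplicity = 1, geometric multiplicity = 1
  λ = 2: algebraic multiplicity = 4, geometric multiplicity = 3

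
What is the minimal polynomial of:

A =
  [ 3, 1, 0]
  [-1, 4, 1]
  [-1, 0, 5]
x^3 - 12*x^2 + 48*x - 64

The characteristic polynomial is χ_A(x) = (x - 4)^3, so the eigenvalues are known. The minimal polynomial is
  m_A(x) = Π_λ (x − λ)^{k_λ}
where k_λ is the size of the *largest* Jordan block for λ (equivalently, the smallest k with (A − λI)^k v = 0 for every generalised eigenvector v of λ).

  λ = 4: largest Jordan block has size 3, contributing (x − 4)^3

So m_A(x) = (x - 4)^3 = x^3 - 12*x^2 + 48*x - 64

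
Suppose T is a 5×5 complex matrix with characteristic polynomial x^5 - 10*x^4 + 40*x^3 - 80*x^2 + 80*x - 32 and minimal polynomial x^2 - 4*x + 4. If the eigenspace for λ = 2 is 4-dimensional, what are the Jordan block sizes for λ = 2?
Block sizes for λ = 2: [2, 1, 1, 1]

Step 1 — from the characteristic polynomial, algebraic multiplicity of λ = 2 is 5. From dim ker(T − (2)·I) = 4, there are exactly 4 Jordan blocks for λ = 2.
Step 2 — from the minimal polynomial, the factor (x − 2)^2 tells us the largest block for λ = 2 has size 2.
Step 3 — with total size 5, 4 blocks, and largest block 2, the block sizes (in nonincreasing order) are [2, 1, 1, 1].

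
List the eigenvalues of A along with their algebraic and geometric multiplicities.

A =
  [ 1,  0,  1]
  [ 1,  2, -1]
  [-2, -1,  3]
λ = 2: alg = 3, geom = 1

Step 1 — factor the characteristic polynomial to read off the algebraic multiplicities:
  χ_A(x) = (x - 2)^3

Step 2 — compute geometric multiplicities via the rank-nullity identity g(λ) = n − rank(A − λI):
  rank(A − (2)·I) = 2, so dim ker(A − (2)·I) = n − 2 = 1

Summary:
  λ = 2: algebraic multiplicity = 3, geometric multiplicity = 1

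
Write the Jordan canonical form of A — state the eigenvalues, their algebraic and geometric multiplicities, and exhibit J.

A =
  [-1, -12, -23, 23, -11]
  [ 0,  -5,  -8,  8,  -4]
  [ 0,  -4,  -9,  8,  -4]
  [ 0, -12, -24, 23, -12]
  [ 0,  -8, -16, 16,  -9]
J_2(-1) ⊕ J_1(-1) ⊕ J_1(-1) ⊕ J_1(3)

The characteristic polynomial is
  det(x·I − A) = x^5 + x^4 - 6*x^3 - 14*x^2 - 11*x - 3 = (x - 3)*(x + 1)^4

Eigenvalues and multiplicities (the geometric multiplicity of λ is n − rank(A − λI), which equals the number of Jordan blocks for λ):
  λ = -1: algebraic multiplicity = 4, geometric multiplicity = 3
  λ = 3: algebraic multiplicity = 1, geometric multiplicity = 1

Determining the block sizes for each eigenvalue:
  λ = -1: 3 blocks summing to 4 forces exactly one block of size 2 and the rest size 1 → block sizes [2, 1, 1]
  λ = 3: one block (gm = 1), so the single block has size am = 1 → block sizes [1]

Assembling the blocks gives a Jordan form
J =
  [-1,  1,  0,  0, 0]
  [ 0, -1,  0,  0, 0]
  [ 0,  0, -1,  0, 0]
  [ 0,  0,  0, -1, 0]
  [ 0,  0,  0,  0, 3]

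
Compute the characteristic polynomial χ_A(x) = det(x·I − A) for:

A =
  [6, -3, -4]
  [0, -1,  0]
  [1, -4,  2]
x^3 - 7*x^2 + 8*x + 16

Expanding det(x·I − A) (e.g. by cofactor expansion or by noting that A is similar to its Jordan form J, which has the same characteristic polynomial as A) gives
  χ_A(x) = x^3 - 7*x^2 + 8*x + 16
which factors as (x - 4)^2*(x + 1). The eigenvalues (with algebraic multiplicities) are λ = -1 with multiplicity 1, λ = 4 with multiplicity 2.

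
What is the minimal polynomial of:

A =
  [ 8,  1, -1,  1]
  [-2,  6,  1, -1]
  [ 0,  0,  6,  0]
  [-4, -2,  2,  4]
x^3 - 18*x^2 + 108*x - 216

The characteristic polynomial is χ_A(x) = (x - 6)^4, so the eigenvalues are known. The minimal polynomial is
  m_A(x) = Π_λ (x − λ)^{k_λ}
where k_λ is the size of the *largest* Jordan block for λ (equivalently, the smallest k with (A − λI)^k v = 0 for every generalised eigenvector v of λ).

  λ = 6: largest Jordan block has size 3, contributing (x − 6)^3

So m_A(x) = (x - 6)^3 = x^3 - 18*x^2 + 108*x - 216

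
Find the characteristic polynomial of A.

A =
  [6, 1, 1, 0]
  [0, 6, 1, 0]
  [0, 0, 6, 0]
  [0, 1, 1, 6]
x^4 - 24*x^3 + 216*x^2 - 864*x + 1296

Expanding det(x·I − A) (e.g. by cofactor expansion or by noting that A is similar to its Jordan form J, which has the same characteristic polynomial as A) gives
  χ_A(x) = x^4 - 24*x^3 + 216*x^2 - 864*x + 1296
which factors as (x - 6)^4. The eigenvalues (with algebraic multiplicities) are λ = 6 with multiplicity 4.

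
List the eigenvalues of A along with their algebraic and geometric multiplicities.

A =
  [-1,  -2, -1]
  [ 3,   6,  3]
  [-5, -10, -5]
λ = 0: alg = 3, geom = 2

Step 1 — factor the characteristic polynomial to read off the algebraic multiplicities:
  χ_A(x) = x^3

Step 2 — compute geometric multiplicities via the rank-nullity identity g(λ) = n − rank(A − λI):
  rank(A − (0)·I) = 1, so dim ker(A − (0)·I) = n − 1 = 2

Summary:
  λ = 0: algebraic multiplicity = 3, geometric multiplicity = 2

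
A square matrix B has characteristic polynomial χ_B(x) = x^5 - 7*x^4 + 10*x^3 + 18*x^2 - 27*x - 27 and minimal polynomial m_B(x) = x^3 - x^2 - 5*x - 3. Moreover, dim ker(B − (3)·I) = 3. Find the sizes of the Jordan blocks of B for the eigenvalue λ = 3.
Block sizes for λ = 3: [1, 1, 1]

Step 1 — from the characteristic polynomial, algebraic multiplicity of λ = 3 is 3. From dim ker(B − (3)·I) = 3, there are exactly 3 Jordan blocks for λ = 3.
Step 2 — from the minimal polynomial, the factor (x − 3) tells us the largest block for λ = 3 has size 1.
Step 3 — with total size 3, 3 blocks, and largest block 1, the block sizes (in nonincreasing order) are [1, 1, 1].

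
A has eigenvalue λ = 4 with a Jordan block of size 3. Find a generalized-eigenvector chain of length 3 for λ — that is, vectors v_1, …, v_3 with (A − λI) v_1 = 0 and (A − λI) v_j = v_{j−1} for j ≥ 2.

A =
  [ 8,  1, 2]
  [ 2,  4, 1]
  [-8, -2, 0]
A Jordan chain for λ = 4 of length 3:
v_1 = (2, 0, -4)ᵀ
v_2 = (4, 2, -8)ᵀ
v_3 = (1, 0, 0)ᵀ

Let N = A − (4)·I. We want v_3 with N^3 v_3 = 0 but N^2 v_3 ≠ 0; then v_{j-1} := N · v_j for j = 3, …, 2.

Pick v_3 = (1, 0, 0)ᵀ.
Then v_2 = N · v_3 = (4, 2, -8)ᵀ.
Then v_1 = N · v_2 = (2, 0, -4)ᵀ.

Sanity check: (A − (4)·I) v_1 = (0, 0, 0)ᵀ = 0. ✓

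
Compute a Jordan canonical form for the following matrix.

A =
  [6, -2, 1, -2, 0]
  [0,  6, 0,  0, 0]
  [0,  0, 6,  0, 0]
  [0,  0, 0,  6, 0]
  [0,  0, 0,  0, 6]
J_2(6) ⊕ J_1(6) ⊕ J_1(6) ⊕ J_1(6)

The characteristic polynomial is
  det(x·I − A) = x^5 - 30*x^4 + 360*x^3 - 2160*x^2 + 6480*x - 7776 = (x - 6)^5

Eigenvalues and multiplicities (the geometric multiplicity of λ is n − rank(A − λI), which equals the number of Jordan blocks for λ):
  λ = 6: algebraic multiplicity = 5, geometric multiplicity = 4

Determining the block sizes for each eigenvalue:
  λ = 6: 4 blocks summing to 5 forces exactly one block of size 2 and the rest size 1 → block sizes [2, 1, 1, 1]

Assembling the blocks gives a Jordan form
J =
  [6, 1, 0, 0, 0]
  [0, 6, 0, 0, 0]
  [0, 0, 6, 0, 0]
  [0, 0, 0, 6, 0]
  [0, 0, 0, 0, 6]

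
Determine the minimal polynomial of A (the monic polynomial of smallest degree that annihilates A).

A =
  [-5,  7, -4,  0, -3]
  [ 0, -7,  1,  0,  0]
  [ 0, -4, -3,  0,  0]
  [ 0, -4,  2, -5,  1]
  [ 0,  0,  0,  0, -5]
x^3 + 15*x^2 + 75*x + 125

The characteristic polynomial is χ_A(x) = (x + 5)^5, so the eigenvalues are known. The minimal polynomial is
  m_A(x) = Π_λ (x − λ)^{k_λ}
where k_λ is the size of the *largest* Jordan block for λ (equivalently, the smallest k with (A − λI)^k v = 0 for every generalised eigenvector v of λ).

  λ = -5: largest Jordan block has size 3, contributing (x + 5)^3

So m_A(x) = (x + 5)^3 = x^3 + 15*x^2 + 75*x + 125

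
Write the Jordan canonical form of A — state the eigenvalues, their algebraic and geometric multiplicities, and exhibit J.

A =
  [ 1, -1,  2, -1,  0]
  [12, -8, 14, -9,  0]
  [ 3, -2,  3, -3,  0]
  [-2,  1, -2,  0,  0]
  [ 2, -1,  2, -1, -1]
J_2(-1) ⊕ J_2(-1) ⊕ J_1(-1)

The characteristic polynomial is
  det(x·I − A) = x^5 + 5*x^4 + 10*x^3 + 10*x^2 + 5*x + 1 = (x + 1)^5

Eigenvalues and multiplicities (the geometric multiplicity of λ is n − rank(A − λI), which equals the number of Jordan blocks for λ):
  λ = -1: algebraic multiplicity = 5, geometric multiplicity = 3

Determining the block sizes for each eigenvalue:
  λ = -1: with am = 5 and gm = 3, the partition is not yet determined (e.g. several partitions of 5 into 3 parts exist). Let N = A − (-1)·I. Computing rank(N^1) = 2, rank(N^2) = 0; the number of blocks of size ≥ j is rank(N^{j−1}) − rank(N^j), giving [3, 2]. So we have 2 block(s) of size 2, 1 block(s) of size 1 → block sizes [2, 2, 1]

Assembling the blocks gives a Jordan form
J =
  [-1,  1,  0,  0,  0]
  [ 0, -1,  0,  0,  0]
  [ 0,  0, -1,  1,  0]
  [ 0,  0,  0, -1,  0]
  [ 0,  0,  0,  0, -1]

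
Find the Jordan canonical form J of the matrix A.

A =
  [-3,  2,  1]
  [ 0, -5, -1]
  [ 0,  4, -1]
J_2(-3) ⊕ J_1(-3)

The characteristic polynomial is
  det(x·I − A) = x^3 + 9*x^2 + 27*x + 27 = (x + 3)^3

Eigenvalues and multiplicities (the geometric multiplicity of λ is n − rank(A − λI), which equals the number of Jordan blocks for λ):
  λ = -3: algebraic multiplicity = 3, geometric multiplicity = 2

Determining the block sizes for each eigenvalue:
  λ = -3: 2 blocks summing to 3 forces exactly one block of size 2 and the rest size 1 → block sizes [2, 1]

Assembling the blocks gives a Jordan form
J =
  [-3,  1,  0]
  [ 0, -3,  0]
  [ 0,  0, -3]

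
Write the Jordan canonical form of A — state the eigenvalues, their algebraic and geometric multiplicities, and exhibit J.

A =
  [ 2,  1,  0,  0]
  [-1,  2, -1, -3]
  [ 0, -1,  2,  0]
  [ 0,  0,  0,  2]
J_3(2) ⊕ J_1(2)

The characteristic polynomial is
  det(x·I − A) = x^4 - 8*x^3 + 24*x^2 - 32*x + 16 = (x - 2)^4

Eigenvalues and multiplicities (the geometric multiplicity of λ is n − rank(A − λI), which equals the number of Jordan blocks for λ):
  λ = 2: algebraic multiplicity = 4, geometric multiplicity = 2

Determining the block sizes for each eigenvalue:
  λ = 2: with am = 4 and gm = 2, the partition is not yet determined (e.g. several partitions of 4 into 2 parts exist). Let N = A − (2)·I. Computing rank(N^1) = 2, rank(N^2) = 1, rank(N^3) = 0; the number of blocks of size ≥ j is rank(N^{j−1}) − rank(N^j), giving [2, 1, 1]. So we have 1 block(s) of size 3, 1 block(s) of size 1 → block sizes [3, 1]

Assembling the blocks gives a Jordan form
J =
  [2, 1, 0, 0]
  [0, 2, 1, 0]
  [0, 0, 2, 0]
  [0, 0, 0, 2]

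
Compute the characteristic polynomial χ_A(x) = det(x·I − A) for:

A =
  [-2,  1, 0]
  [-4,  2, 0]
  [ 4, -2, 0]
x^3

Expanding det(x·I − A) (e.g. by cofactor expansion or by noting that A is similar to its Jordan form J, which has the same characteristic polynomial as A) gives
  χ_A(x) = x^3
which factors as x^3. The eigenvalues (with algebraic multiplicities) are λ = 0 with multiplicity 3.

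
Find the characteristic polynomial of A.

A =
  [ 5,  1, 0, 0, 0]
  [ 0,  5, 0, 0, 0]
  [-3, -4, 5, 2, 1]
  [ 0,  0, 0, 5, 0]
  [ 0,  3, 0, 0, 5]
x^5 - 25*x^4 + 250*x^3 - 1250*x^2 + 3125*x - 3125

Expanding det(x·I − A) (e.g. by cofactor expansion or by noting that A is similar to its Jordan form J, which has the same characteristic polynomial as A) gives
  χ_A(x) = x^5 - 25*x^4 + 250*x^3 - 1250*x^2 + 3125*x - 3125
which factors as (x - 5)^5. The eigenvalues (with algebraic multiplicities) are λ = 5 with multiplicity 5.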